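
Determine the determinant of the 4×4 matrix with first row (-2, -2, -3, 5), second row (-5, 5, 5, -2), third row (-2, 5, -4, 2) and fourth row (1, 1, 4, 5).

Expand along row 1:
  + (-2) · M_11   where M_11 = det([5 5 -2; 5 -4 2; 1 4 5]) = -303
  − (-2) · M_12   where M_12 = det([-5 5 -2; -2 -4 2; 1 4 5]) = 208
  + (-3) · M_13   where M_13 = det([-5 5 -2; -2 5 2; 1 1 5]) = -41
  − (5) · M_14   where M_14 = det([-5 5 5; -2 5 -4; 1 1 4]) = -135
det = (+1)·(-2)·(-303) + (-1)·(-2)·(208) + (+1)·(-3)·(-41) + (-1)·(5)·(-135) = 1820

1820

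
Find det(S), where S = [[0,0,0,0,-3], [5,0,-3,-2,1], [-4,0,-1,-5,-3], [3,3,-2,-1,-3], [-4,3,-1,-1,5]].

|S| = -522

Expand along row 1 (it has 4 zeros):
  + (-3) · M_15   where M_15 = det([5 0 -3 -2; -4 0 -1 -5; 3 3 -2 -1; -4 3 -1 -1]) = 174
det = (+1)·(-3)·(174) = -522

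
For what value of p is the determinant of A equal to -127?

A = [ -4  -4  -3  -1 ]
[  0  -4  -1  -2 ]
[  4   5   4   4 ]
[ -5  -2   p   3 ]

Expanding along the column containing p, det(A) is linear in p: det(A) = (-40)·p + (-87).
Set (-40)·p + (-87) = -127  ⇒  (-40)·p = -40  ⇒  p = 1.

1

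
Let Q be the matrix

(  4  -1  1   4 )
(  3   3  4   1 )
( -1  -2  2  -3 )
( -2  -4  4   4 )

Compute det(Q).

The determinant is 630.

Expand along row 1:
  + (4) · M_11   where M_11 = det([3 4 1; -2 2 -3; -4 4 4]) = 140
  − (-1) · M_12   where M_12 = det([3 4 1; -1 2 -3; -2 4 4]) = 100
  + (1) · M_13   where M_13 = det([3 3 1; -1 -2 -3; -2 -4 4]) = -30
  − (4) · M_14   where M_14 = det([3 3 4; -1 -2 2; -2 -4 4]) = 0
det = (+1)·(4)·(140) + (-1)·(-1)·(100) + (+1)·(1)·(-30) + (-1)·(4)·(0) = 630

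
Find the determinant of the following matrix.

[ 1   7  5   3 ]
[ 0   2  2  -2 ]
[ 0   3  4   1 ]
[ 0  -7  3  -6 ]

-106

Expand along column 1 (it has 3 zeros):
  + (1) · M_11   where M_11 = det([2 2 -2; 3 4 1; -7 3 -6]) = -106
det = (+1)·(1)·(-106) = -106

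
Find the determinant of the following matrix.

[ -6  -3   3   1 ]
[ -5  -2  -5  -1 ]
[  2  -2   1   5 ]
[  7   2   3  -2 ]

The determinant is -545.

Expand along row 1:
  + (-6) · M_11   where M_11 = det([-2 -5 -1; -2 1 5; 2 3 -2]) = 12
  − (-3) · M_12   where M_12 = det([-5 -5 -1; 2 1 5; 7 3 -2]) = -109
  + (3) · M_13   where M_13 = det([-5 -2 -1; 2 -2 5; 7 2 -2]) = -66
  − (1) · M_14   where M_14 = det([-5 -2 -5; 2 -2 1; 7 2 3]) = -52
det = (+1)·(-6)·(12) + (-1)·(-3)·(-109) + (+1)·(3)·(-66) + (-1)·(1)·(-52) = -545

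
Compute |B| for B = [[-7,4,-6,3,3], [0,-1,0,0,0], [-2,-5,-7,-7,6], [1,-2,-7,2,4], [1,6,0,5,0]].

The determinant is -586.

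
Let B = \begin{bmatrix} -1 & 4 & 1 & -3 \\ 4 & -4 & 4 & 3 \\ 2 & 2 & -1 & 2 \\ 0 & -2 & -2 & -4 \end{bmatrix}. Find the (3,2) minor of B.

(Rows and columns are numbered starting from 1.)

Delete row 3 and column 2; the remaining 3×3 submatrix is [-1 1 -3; 4 4 3; 0 -2 -4].
Its determinant is 50.

The minor is 50.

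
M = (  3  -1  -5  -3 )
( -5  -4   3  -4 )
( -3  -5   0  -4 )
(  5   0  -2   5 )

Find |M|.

124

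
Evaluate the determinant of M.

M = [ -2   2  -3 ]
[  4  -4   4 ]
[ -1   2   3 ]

Expand along row 1:
  + (-2) · |-4 4; 2 3| = (-2)·(-12 − 8) = 40
  − 2 · |4 4; -1 3| = −2·(12 − (-4)) = -32
  + (-3) · |4 -4; -1 2| = (-3)·(8 − 4) = -12
Sum: (40) + (-32) + (-12) = -4

The determinant is -4.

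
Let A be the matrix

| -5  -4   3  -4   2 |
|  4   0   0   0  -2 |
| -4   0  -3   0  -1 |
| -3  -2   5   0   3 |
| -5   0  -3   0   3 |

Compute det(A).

-336

Expand along column 4 (it has 4 zeros):
  − (-4) · M_14   where M_14 = det([4 0 0 -2; -4 0 -3 -1; -3 -2 5 3; -5 0 -3 3]) = -84
det = (-1)·(-4)·(-84) = -336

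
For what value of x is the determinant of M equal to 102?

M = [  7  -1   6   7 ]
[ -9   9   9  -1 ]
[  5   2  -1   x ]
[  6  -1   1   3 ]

Expanding along the row containing x, det(M) is linear in x: det(M) = (207)·x + (102).
Set (207)·x + (102) = 102  ⇒  (207)·x = 0  ⇒  x = 0.

x = 0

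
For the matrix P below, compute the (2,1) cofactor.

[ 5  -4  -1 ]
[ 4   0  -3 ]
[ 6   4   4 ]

12

Delete row 2 and column 1; the remaining 2×2 submatrix is [-4 -1; 4 4].
Its determinant is (-4)·4 − (-1)·4 = -12.
The cofactor carries sign (−1)^(2+1) = −1, so C_{2,1} = −(-12) = 12.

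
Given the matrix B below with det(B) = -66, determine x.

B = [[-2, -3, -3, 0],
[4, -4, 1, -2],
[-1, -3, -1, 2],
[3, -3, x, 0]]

Expanding along the column containing x, det(B) is linear in x: det(B) = (-46)·x + (72).
Set (-46)·x + (72) = -66  ⇒  (-46)·x = -138  ⇒  x = 3.

3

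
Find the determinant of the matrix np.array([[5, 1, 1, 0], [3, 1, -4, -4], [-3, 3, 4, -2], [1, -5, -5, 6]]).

188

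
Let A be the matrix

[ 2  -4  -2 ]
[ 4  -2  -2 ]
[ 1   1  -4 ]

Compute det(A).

Expand along column 1:
  + 2 · |-2 -2; 1 -4| = 2·(8 − (-2)) = 20
  − 4 · |-4 -2; 1 -4| = −4·(16 − (-2)) = -72
  + 1 · |-4 -2; -2 -2| = 1·(8 − 4) = 4
Sum: (20) + (-72) + (4) = -48

det(A) = -48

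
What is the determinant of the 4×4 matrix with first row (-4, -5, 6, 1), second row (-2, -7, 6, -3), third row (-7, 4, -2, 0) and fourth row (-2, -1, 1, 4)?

Expand along row 3 (it has 1 zero):
  + (-7) · M_31   where M_31 = det([-5 6 1; -7 6 -3; -1 1 4]) = 50
  − (4) · M_32   where M_32 = det([-4 6 1; -2 6 -3; -2 1 4]) = -14
  + (-2) · M_33   where M_33 = det([-4 -5 1; -2 -7 -3; -2 -1 4]) = 42
det = (+1)·(-7)·(50) + (-1)·(4)·(-14) + (+1)·(-2)·(42) = -378

-378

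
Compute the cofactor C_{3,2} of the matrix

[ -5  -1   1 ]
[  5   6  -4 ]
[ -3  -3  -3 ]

Delete row 3 and column 2; the remaining 2×2 submatrix is [-5 1; 5 -4].
Its determinant is (-5)·(-4) − 1·5 = 15.
The cofactor carries sign (−1)^(3+2) = −1, so C_{3,2} = −(15) = -15.

The cofactor is -15.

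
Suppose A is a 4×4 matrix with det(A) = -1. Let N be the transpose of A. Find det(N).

det(Aᵀ) = det(A).
det(N) = (1)·(-1) = -1

The determinant is -1.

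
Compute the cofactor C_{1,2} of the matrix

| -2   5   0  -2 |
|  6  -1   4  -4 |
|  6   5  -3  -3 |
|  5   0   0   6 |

The cofactor is 372.

Delete row 1 and column 2; the remaining 3×3 submatrix is [6 4 -4; 6 -3 -3; 5 0 6].
Its determinant is -372.
The cofactor carries sign (−1)^(1+2) = −1, so C_{1,2} = −(-372) = 372.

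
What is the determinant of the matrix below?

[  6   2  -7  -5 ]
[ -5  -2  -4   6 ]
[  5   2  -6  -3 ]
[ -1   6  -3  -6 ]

The determinant is -586.

Expand along row 1:
  + (6) · M_11   where M_11 = det([-2 -4 6; 2 -6 -3; 6 -3 -6]) = 150
  − (2) · M_12   where M_12 = det([-5 -4 6; 5 -6 -3; -1 -3 -6]) = -393
  + (-7) · M_13   where M_13 = det([-5 -2 6; 5 2 -3; -1 6 -6]) = 96
  − (-5) · M_14   where M_14 = det([-5 -2 -4; 5 2 -6; -1 6 -3]) = -320
det = (+1)·(6)·(150) + (-1)·(2)·(-393) + (+1)·(-7)·(96) + (-1)·(-5)·(-320) = -586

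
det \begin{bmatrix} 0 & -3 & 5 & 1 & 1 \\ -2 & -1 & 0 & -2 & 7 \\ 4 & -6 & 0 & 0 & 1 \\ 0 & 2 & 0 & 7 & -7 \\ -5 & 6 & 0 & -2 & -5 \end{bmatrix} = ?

-3475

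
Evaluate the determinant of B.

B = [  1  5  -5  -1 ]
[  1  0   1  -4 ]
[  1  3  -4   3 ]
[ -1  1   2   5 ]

112

Expand along row 2 (it has 1 zero):
  − (1) · M_21   where M_21 = det([5 -5 -1; 3 -4 3; 1 2 5]) = -80
  − (1) · M_23   where M_23 = det([1 5 -1; 1 3 3; -1 1 5]) = -32
  + (-4) · M_24   where M_24 = det([1 5 -5; 1 3 -4; -1 1 2]) = 0
det = (-1)·(1)·(-80) + (-1)·(1)·(-32) + (+1)·(-4)·(0) = 112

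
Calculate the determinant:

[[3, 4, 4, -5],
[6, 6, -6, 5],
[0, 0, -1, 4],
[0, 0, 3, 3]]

90

The matrix is block upper-triangular with a 2×2 block and a 2×2 block on the diagonal, so its determinant equals the product of the determinants of the diagonal blocks.
det of the 2×2 block = -6
det of the 2×2 block = -15
det = (-6)·(-15) = 90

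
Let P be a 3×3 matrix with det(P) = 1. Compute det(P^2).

The determinant is 1.

det(P^2) = (det P)^2 = (1)^2 = 1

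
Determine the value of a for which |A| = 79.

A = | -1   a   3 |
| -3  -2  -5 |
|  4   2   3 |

Expanding along the column containing a, det(A) is linear in a: det(A) = (-11)·a + (2).
Set (-11)·a + (2) = 79  ⇒  (-11)·a = 77  ⇒  a = -7.

a = -7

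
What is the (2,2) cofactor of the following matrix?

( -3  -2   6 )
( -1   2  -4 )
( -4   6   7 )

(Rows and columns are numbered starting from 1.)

3

Delete row 2 and column 2; the remaining 2×2 submatrix is [-3 6; -4 7].
Its determinant is (-3)·7 − 6·(-4) = 3.
The cofactor carries sign (−1)^(2+2) = +1, so C_{2,2} = +(3) = 3.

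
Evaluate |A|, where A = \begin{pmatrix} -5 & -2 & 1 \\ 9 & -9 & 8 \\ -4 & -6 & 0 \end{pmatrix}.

-266

Expand along row 3:
  + (-4) · |-2 1; -9 8| = (-4)·(-16 − (-9)) = 28
  − (-6) · |-5 1; 9 8| = −(-6)·(-40 − 9) = -294
Sum: (28) + (-294) = -266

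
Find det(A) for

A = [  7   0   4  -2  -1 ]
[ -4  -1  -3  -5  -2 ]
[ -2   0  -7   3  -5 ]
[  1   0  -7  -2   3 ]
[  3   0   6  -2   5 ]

The determinant is -570.

Expand along column 2 (it has 4 zeros):
  + (-1) · M_22   where M_22 = det([7 4 -2 -1; -2 -7 3 -5; 1 -7 -2 3; 3 6 -2 5]) = 570
det = (+1)·(-1)·(570) = -570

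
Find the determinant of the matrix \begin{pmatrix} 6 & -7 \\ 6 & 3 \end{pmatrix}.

The determinant is 60.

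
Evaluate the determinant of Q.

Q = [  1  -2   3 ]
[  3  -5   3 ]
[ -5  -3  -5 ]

Expand along column 1:
  + 1 · |-5 3; -3 -5| = 1·(25 − (-9)) = 34
  − 3 · |-2 3; -3 -5| = −3·(10 − (-9)) = -57
  + (-5) · |-2 3; -5 3| = (-5)·(-6 − (-15)) = -45
Sum: (34) + (-57) + (-45) = -68

-68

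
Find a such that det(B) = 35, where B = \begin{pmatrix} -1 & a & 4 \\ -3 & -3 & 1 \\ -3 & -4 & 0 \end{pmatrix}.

Expanding along the row containing a, det(B) is linear in a: det(B) = (-3)·a + (8).
Set (-3)·a + (8) = 35  ⇒  (-3)·a = 27  ⇒  a = -9.

a = -9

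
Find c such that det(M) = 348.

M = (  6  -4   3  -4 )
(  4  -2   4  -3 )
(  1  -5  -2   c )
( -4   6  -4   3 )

Expanding along the column containing c, det(M) is linear in c: det(M) = (48)·c + (12).
Set (48)·c + (12) = 348  ⇒  (48)·c = 336  ⇒  c = 7.

7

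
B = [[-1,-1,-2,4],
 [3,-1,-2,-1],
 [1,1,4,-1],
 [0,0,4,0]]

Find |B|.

Expand along row 4 (it has 3 zeros):
  − (4) · M_43   where M_43 = det([-1 -1 4; 3 -1 -1; 1 1 -1]) = 12
det = (-1)·(4)·(12) = -48

|B| = -48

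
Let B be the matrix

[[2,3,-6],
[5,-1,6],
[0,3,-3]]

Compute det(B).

Expand along column 1:
  + 2 · |-1 6; 3 -3| = 2·(3 − 18) = -30
  − 5 · |3 -6; 3 -3| = −5·(-9 − (-18)) = -45
Sum: (-30) + (-45) = -75

|B| = -75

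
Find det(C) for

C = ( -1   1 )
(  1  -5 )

det(C) = (-1)·(-5) − 1·1 = 5 − 1 = 4

The determinant is 4.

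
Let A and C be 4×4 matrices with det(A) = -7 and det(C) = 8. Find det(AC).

-56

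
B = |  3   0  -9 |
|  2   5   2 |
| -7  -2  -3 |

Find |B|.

Expand along column 2:
  + 5 · |3 -9; -7 -3| = 5·(-9 − 63) = -360
  − (-2) · |3 -9; 2 2| = −(-2)·(6 − (-18)) = 48
Sum: (-360) + (48) = -312

det(B) = -312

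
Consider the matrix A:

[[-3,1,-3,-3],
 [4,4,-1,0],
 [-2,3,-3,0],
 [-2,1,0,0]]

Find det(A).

Expand along column 4 (it has 3 zeros):
  − (-3) · M_14   where M_14 = det([4 4 -1; -2 3 -3; -2 1 0]) = 32
det = (-1)·(-3)·(32) = 96

96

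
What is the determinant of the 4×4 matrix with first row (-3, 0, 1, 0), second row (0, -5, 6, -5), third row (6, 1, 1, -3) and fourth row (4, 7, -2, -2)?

Expand along row 1 (it has 2 zeros):
  + (-3) · M_11   where M_11 = det([-5 6 -5; 1 1 -3; 7 -2 -2]) = -29
  + (1) · M_13   where M_13 = det([0 -5 -5; 6 1 -3; 4 7 -2]) = -190
det = (+1)·(-3)·(-29) + (+1)·(1)·(-190) = -103

-103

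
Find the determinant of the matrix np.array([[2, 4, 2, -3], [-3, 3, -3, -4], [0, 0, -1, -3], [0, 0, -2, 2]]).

The matrix is block upper-triangular with a 2×2 block and a 2×2 block on the diagonal, so its determinant equals the product of the determinants of the diagonal blocks.
det of the 2×2 block = 18
det of the 2×2 block = -8
det = (18)·(-8) = -144

-144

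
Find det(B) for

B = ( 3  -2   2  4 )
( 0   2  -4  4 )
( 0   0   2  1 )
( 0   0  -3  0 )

18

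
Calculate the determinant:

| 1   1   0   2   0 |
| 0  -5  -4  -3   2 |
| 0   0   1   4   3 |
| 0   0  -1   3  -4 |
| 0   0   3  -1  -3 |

The matrix is block upper-triangular with a 2×2 block and a 3×3 block on the diagonal, so its determinant equals the product of the determinants of the diagonal blocks.
det of the 2×2 block = -5
det of the 3×3 block = -97
det = (-5)·(-97) = 485

485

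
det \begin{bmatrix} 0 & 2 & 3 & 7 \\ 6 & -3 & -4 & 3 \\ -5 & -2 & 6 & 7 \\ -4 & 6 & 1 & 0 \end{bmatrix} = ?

Expand along row 1 (it has 1 zero):
  − (2) · M_12   where M_12 = det([6 -4 3; -5 6 7; -4 1 0]) = 127
  + (3) · M_13   where M_13 = det([6 -3 3; -5 -2 7; -4 6 0]) = -282
  − (7) · M_14   where M_14 = det([6 -3 -4; -5 -2 6; -4 6 1]) = -19
det = (-1)·(2)·(127) + (+1)·(3)·(-282) + (-1)·(7)·(-19) = -967

The determinant is -967.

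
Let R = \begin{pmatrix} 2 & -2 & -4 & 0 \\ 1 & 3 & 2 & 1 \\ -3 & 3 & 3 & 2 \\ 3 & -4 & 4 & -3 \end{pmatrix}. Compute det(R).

Expand along row 1 (it has 1 zero):
  + (2) · M_11   where M_11 = det([3 2 1; 3 3 2; -4 4 -3]) = -25
  − (-2) · M_12   where M_12 = det([1 2 1; -3 3 2; 3 4 -3]) = -44
  + (-4) · M_13   where M_13 = det([1 3 1; -3 3 2; 3 -4 -3]) = -7
det = (+1)·(2)·(-25) + (-1)·(-2)·(-44) + (+1)·(-4)·(-7) = -110

det(R) = -110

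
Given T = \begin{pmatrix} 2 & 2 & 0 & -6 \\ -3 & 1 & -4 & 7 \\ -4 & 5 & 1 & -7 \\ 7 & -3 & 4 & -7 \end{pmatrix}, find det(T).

Expand along row 1 (it has 1 zero):
  + (2) · M_11   where M_11 = det([1 -4 7; 5 1 -7; -3 4 -7]) = -42
  − (2) · M_12   where M_12 = det([-3 -4 7; -4 1 -7; 7 4 -7]) = 84
  − (-6) · M_14   where M_14 = det([-3 1 -4; -4 5 1; 7 -3 4]) = 46
det = (+1)·(2)·(-42) + (-1)·(2)·(84) + (-1)·(-6)·(46) = 24

det(T) = 24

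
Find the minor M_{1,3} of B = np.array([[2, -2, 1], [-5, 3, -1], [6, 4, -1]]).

Delete row 1 and column 3; the remaining 2×2 submatrix is [-5 3; 6 4].
Its determinant is (-5)·4 − 3·6 = -38.

-38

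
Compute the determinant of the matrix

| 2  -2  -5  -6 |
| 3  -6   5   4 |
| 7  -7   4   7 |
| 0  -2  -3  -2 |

Expand along row 4 (it has 1 zero):
  + (-2) · M_42   where M_42 = det([2 -5 -6; 3 5 4; 7 4 7]) = 141
  − (-3) · M_43   where M_43 = det([2 -2 -6; 3 -6 4; 7 -7 7]) = -168
  + (-2) · M_44   where M_44 = det([2 -2 -5; 3 -6 5; 7 -7 4]) = -129
det = (+1)·(-2)·(141) + (-1)·(-3)·(-168) + (+1)·(-2)·(-129) = -528

The determinant is -528.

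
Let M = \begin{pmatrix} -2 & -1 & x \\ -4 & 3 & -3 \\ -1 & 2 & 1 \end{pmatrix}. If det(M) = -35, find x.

Expanding along the row containing x, det(M) is linear in x: det(M) = (-5)·x + (-25).
Set (-5)·x + (-25) = -35  ⇒  (-5)·x = -10  ⇒  x = 2.

x = 2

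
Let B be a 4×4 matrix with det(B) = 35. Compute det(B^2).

The determinant is 1225.

det(B^2) = (det B)^2 = (35)^2 = 1225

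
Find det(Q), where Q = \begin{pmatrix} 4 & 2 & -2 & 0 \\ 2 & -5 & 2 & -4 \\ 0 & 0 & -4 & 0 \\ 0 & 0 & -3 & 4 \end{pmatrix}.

|Q| = 384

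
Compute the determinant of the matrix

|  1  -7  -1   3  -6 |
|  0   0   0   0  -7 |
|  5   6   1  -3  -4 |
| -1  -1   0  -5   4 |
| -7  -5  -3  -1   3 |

Expand along row 2 (it has 4 zeros):
  − (-7) · M_25   where M_25 = det([1 -7 -1 3; 5 6 1 -3; -1 -1 0 -5; -7 -5 -3 -1]) = -500
det = (-1)·(-7)·(-500) = -3500

-3500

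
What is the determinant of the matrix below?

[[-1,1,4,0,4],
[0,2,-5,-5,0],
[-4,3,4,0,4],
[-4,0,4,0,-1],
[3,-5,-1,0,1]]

Expand along column 4 (it has 4 zeros):
  + (-5) · M_24   where M_24 = det([-1 1 4 4; -4 3 4 4; -4 0 4 -1; 3 -5 -1 1]) = 247
det = (+1)·(-5)·(247) = -1235

-1235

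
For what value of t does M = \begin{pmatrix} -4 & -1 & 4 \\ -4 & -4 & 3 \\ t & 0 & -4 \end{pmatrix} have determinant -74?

-2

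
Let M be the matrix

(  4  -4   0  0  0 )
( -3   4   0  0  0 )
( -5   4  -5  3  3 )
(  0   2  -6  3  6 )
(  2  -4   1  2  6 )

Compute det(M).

204

M is block lower-triangular with a 2×2 block and a 3×3 block on the diagonal, so its determinant equals the product of the determinants of the diagonal blocks.
det of the 2×2 block = 4
det of the 3×3 block = 51
det = (4)·(51) = 204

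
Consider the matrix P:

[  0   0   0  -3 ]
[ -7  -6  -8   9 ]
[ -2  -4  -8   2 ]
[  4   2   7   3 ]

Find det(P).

288

Expand along row 1 (it has 3 zeros):
  − (-3) · M_14   where M_14 = det([-7 -6 -8; -2 -4 -8; 4 2 7]) = 96
det = (-1)·(-3)·(96) = 288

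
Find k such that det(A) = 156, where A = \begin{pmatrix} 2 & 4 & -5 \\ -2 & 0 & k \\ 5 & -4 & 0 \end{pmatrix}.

7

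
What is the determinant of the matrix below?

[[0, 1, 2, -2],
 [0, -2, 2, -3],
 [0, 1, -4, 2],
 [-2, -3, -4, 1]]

-36

Expand along column 1 (it has 3 zeros):
  − (-2) · M_41   where M_41 = det([1 2 -2; -2 2 -3; 1 -4 2]) = -18
det = (-1)·(-2)·(-18) = -36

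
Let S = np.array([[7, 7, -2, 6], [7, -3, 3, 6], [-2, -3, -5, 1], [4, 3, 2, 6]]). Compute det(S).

1595

Expand along row 1:
  + (7) · M_11   where M_11 = det([-3 3 6; -3 -5 1; 3 2 6]) = 213
  − (7) · M_12   where M_12 = det([7 3 6; -2 -5 1; 4 2 6]) = -80
  + (-2) · M_13   where M_13 = det([7 -3 6; -2 -3 1; 4 3 6]) = -159
  − (6) · M_14   where M_14 = det([7 -3 3; -2 -3 -5; 4 3 2]) = 129
det = (+1)·(7)·(213) + (-1)·(7)·(-80) + (+1)·(-2)·(-159) + (-1)·(6)·(129) = 1595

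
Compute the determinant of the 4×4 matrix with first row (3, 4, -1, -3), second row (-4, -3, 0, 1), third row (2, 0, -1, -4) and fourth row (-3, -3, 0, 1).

Expand along column 3 (it has 2 zeros):
  + (-1) · M_13   where M_13 = det([-4 -3 1; 2 0 -4; -3 -3 1]) = 12
  + (-1) · M_33   where M_33 = det([3 4 -3; -4 -3 1; -3 -3 1]) = -5
det = (+1)·(-1)·(12) + (+1)·(-1)·(-5) = -7

The determinant is -7.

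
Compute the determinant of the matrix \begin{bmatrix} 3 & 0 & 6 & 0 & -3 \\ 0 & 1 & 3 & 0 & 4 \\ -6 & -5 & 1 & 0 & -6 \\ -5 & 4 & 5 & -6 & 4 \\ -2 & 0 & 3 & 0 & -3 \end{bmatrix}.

3528

Expand along column 4 (it has 4 zeros):
  + (-6) · M_44   where M_44 = det([3 0 6 -3; 0 1 3 4; -6 -5 1 -6; -2 0 3 -3]) = -588
det = (+1)·(-6)·(-588) = 3528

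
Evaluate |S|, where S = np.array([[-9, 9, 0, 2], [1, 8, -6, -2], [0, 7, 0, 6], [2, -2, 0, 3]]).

Expand along column 3 (it has 3 zeros):
  − (-6) · M_23   where M_23 = det([-9 9 2; 0 7 6; 2 -2 3]) = -217
det = (-1)·(-6)·(-217) = -1302

The determinant is -1302.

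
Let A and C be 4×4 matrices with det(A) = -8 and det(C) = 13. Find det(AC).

-104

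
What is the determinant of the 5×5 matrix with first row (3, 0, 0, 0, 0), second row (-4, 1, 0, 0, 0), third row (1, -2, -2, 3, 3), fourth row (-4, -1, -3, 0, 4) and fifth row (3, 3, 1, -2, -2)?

The matrix is block lower-triangular with a 2×2 block and a 3×3 block on the diagonal, so its determinant equals the product of the determinants of the diagonal blocks.
det of the 2×2 block = 3
det of the 3×3 block = -4
det = (3)·(-4) = -12

-12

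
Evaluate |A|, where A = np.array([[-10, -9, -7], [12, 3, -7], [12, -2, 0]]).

1316

Expand along row 3:
  + 12 · |-9 -7; 3 -7| = 12·(63 − (-21)) = 1008
  − (-2) · |-10 -7; 12 -7| = −(-2)·(70 − (-84)) = 308
Sum: (1008) + (308) = 1316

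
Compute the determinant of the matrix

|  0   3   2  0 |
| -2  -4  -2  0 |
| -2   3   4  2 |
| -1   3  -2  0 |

Expand along column 4 (it has 3 zeros):
  − (2) · M_34   where M_34 = det([0 3 2; -2 -4 -2; -1 3 -2]) = -26
det = (-1)·(2)·(-26) = 52

52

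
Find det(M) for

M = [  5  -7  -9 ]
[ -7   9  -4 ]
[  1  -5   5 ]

Expand along row 1:
  + 5 · |9 -4; -5 5| = 5·(45 − 20) = 125
  − (-7) · |-7 -4; 1 5| = −(-7)·(-35 − (-4)) = -217
  + (-9) · |-7 9; 1 -5| = (-9)·(35 − 9) = -234
Sum: (125) + (-217) + (-234) = -326

|M| = -326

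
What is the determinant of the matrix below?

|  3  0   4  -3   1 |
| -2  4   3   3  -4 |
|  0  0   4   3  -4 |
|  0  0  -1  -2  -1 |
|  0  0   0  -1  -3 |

The matrix is block upper-triangular with a 2×2 block and a 3×3 block on the diagonal, so its determinant equals the product of the determinants of the diagonal blocks.
det of the 2×2 block = 12
det of the 3×3 block = 7
det = (12)·(7) = 84

84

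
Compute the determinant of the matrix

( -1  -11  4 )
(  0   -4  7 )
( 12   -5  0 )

Expand along column 1:
  + (-1) · |-4 7; -5 0| = (-1)·(0 − (-35)) = -35
  + 12 · |-11 4; -4 7| = 12·(-77 − (-16)) = -732
Sum: (-35) + (-732) = -767

-767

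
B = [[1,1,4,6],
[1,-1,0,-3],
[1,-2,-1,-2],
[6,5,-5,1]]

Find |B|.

Expand along row 2 (it has 1 zero):
  − (1) · M_21   where M_21 = det([1 4 6; -2 -1 -2; 5 -5 1]) = 47
  + (-1) · M_22   where M_22 = det([1 4 6; 1 -1 -2; 6 -5 1]) = -57
  + (-3) · M_24   where M_24 = det([1 1 4; 1 -2 -1; 6 5 -5]) = 82
det = (-1)·(1)·(47) + (+1)·(-1)·(-57) + (+1)·(-3)·(82) = -236

-236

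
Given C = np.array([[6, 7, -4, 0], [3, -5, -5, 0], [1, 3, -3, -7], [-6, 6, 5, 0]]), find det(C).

Expand along column 4 (it has 3 zeros):
  − (-7) · M_34   where M_34 = det([6 7 -4; 3 -5 -5; -6 6 5]) = 183
det = (-1)·(-7)·(183) = 1281

1281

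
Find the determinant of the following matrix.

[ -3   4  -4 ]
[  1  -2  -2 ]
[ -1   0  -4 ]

8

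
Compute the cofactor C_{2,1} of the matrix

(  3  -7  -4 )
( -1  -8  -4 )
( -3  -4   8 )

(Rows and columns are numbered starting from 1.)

72

Delete row 2 and column 1; the remaining 2×2 submatrix is [-7 -4; -4 8].
Its determinant is (-7)·8 − (-4)·(-4) = -72.
The cofactor carries sign (−1)^(2+1) = −1, so C_{2,1} = −(-72) = 72.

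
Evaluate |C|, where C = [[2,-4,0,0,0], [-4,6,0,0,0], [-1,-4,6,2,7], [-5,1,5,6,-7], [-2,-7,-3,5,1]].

The determinant is -2316.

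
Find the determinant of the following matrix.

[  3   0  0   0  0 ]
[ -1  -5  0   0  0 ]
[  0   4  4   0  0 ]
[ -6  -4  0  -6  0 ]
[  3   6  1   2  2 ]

720

The matrix is lower triangular, so the determinant is the product of the diagonal entries:
det = (3) · (-5) · (4) · (-6) · (2) = 720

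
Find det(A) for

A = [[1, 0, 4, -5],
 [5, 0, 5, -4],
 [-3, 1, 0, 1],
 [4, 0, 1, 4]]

45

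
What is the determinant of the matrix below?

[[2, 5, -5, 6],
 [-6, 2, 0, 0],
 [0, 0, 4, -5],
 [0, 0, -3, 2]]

The matrix is block upper-triangular with a 2×2 block and a 2×2 block on the diagonal, so its determinant equals the product of the determinants of the diagonal blocks.
det of the 2×2 block = 34
det of the 2×2 block = -7
det = (34)·(-7) = -238

-238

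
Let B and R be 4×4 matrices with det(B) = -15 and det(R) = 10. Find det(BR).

det(BR) = det(B)·det(R) = (-15)·(10) = -150

The determinant is -150.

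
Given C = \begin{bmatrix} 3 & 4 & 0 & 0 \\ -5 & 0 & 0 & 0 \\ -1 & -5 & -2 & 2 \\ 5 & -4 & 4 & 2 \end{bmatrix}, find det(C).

C is block lower-triangular with a 2×2 block and a 2×2 block on the diagonal, so its determinant equals the product of the determinants of the diagonal blocks.
det of the 2×2 block = 20
det of the 2×2 block = -12
det = (20)·(-12) = -240

det(C) = -240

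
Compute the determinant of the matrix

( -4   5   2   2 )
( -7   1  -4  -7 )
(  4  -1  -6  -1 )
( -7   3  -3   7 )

-2883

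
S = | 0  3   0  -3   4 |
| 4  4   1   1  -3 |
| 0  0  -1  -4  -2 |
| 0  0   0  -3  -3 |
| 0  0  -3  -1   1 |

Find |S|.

The determinant is 144.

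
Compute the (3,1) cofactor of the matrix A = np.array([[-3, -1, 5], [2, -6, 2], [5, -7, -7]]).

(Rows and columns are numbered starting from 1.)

28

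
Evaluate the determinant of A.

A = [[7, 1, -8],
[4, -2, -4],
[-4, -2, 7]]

det(A) = -38

Expand along column 1:
  + 7 · |-2 -4; -2 7| = 7·(-14 − 8) = -154
  − 4 · |1 -8; -2 7| = −4·(7 − 16) = 36
  + (-4) · |1 -8; -2 -4| = (-4)·(-4 − 16) = 80
Sum: (-154) + (36) + (80) = -38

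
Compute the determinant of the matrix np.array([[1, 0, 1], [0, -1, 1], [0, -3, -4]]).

7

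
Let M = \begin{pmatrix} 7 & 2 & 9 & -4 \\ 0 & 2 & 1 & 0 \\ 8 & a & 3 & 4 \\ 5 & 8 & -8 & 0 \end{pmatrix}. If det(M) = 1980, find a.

Expanding along the row containing a, det(M) is linear in a: det(M) = (-20)·a + (1880).
Set (-20)·a + (1880) = 1980  ⇒  (-20)·a = 100  ⇒  a = -5.

a = -5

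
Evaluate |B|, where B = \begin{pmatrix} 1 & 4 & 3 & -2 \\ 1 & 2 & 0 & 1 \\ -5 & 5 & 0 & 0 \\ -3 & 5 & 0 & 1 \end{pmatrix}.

|B| = 15

Expand along column 3 (it has 3 zeros):
  + (3) · M_13   where M_13 = det([1 2 1; -5 5 0; -3 5 1]) = 5
det = (+1)·(3)·(5) = 15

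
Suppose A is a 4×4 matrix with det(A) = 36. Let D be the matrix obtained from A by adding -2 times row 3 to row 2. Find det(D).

Adding a multiple of one row to another leaves the determinant unchanged.
det(D) = (1)·(36) = 36

36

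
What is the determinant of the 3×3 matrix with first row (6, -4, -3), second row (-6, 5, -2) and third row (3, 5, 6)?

The determinant is 255.

Expand along row 1:
  + 6 · |5 -2; 5 6| = 6·(30 − (-10)) = 240
  − (-4) · |-6 -2; 3 6| = −(-4)·(-36 − (-6)) = -120
  + (-3) · |-6 5; 3 5| = (-3)·(-30 − 15) = 135
Sum: (240) + (-120) + (135) = 255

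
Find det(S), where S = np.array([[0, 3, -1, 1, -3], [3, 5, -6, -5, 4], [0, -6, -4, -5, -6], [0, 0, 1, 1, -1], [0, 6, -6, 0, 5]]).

Expand along column 1 (it has 4 zeros):
  − (3) · M_21   where M_21 = det([3 -1 1 -3; -6 -4 -5 -6; 0 1 1 -1; 6 -6 0 5]) = -171
det = (-1)·(3)·(-171) = 513

513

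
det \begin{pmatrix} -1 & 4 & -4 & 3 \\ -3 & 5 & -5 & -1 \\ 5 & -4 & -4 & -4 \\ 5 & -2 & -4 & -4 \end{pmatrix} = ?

326

Expand along row 1:
  + (-1) · M_11   where M_11 = det([5 -5 -1; -4 -4 -4; -2 -4 -4]) = 32
  − (4) · M_12   where M_12 = det([-3 -5 -1; 5 -4 -4; 5 -4 -4]) = 0
  + (-4) · M_13   where M_13 = det([-3 5 -1; 5 -4 -4; 5 -2 -4]) = -34
  − (3) · M_14   where M_14 = det([-3 5 -5; 5 -4 -4; 5 -2 -4]) = -74
det = (+1)·(-1)·(32) + (-1)·(4)·(0) + (+1)·(-4)·(-34) + (-1)·(3)·(-74) = 326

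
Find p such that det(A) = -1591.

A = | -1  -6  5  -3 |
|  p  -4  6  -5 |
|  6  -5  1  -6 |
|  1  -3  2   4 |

7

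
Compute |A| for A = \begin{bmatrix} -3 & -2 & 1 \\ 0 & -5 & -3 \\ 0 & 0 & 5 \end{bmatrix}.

det(A) = 75

A is upper triangular, so det(A) is the product of the diagonal entries:
det = (-3) · (-5) · (5) = 75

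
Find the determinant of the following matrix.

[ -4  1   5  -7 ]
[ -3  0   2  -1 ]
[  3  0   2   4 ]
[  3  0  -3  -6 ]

Expand along column 2 (it has 3 zeros):
  − (1) · M_12   where M_12 = det([-3 2 -1; 3 2 4; 3 -3 -6]) = 75
det = (-1)·(1)·(75) = -75

-75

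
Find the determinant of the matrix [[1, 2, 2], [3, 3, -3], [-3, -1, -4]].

39

Expand along row 1:
  + 1 · |3 -3; -1 -4| = 1·(-12 − 3) = -15
  − 2 · |3 -3; -3 -4| = −2·(-12 − 9) = 42
  + 2 · |3 3; -3 -1| = 2·(-3 − (-9)) = 12
Sum: (-15) + (42) + (12) = 39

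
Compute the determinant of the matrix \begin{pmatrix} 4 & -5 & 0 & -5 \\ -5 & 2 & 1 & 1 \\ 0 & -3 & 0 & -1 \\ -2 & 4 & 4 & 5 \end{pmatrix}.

Expand along row 3 (it has 2 zeros):
  − (-3) · M_32   where M_32 = det([4 0 -5; -5 1 1; -2 4 5]) = 94
  − (-1) · M_34   where M_34 = det([4 -5 0; -5 2 1; -2 4 4]) = -74
det = (-1)·(-3)·(94) + (-1)·(-1)·(-74) = 208

208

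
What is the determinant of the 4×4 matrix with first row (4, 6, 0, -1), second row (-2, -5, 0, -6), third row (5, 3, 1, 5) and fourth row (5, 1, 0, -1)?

Expand along column 3 (it has 3 zeros):
  + (1) · M_33   where M_33 = det([4 6 -1; -2 -5 -6; 5 1 -1]) = -171
det = (+1)·(1)·(-171) = -171

-171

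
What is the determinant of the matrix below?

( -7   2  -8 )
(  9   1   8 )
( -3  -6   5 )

Expand along row 1:
  + (-7) · |1 8; -6 5| = (-7)·(5 − (-48)) = -371
  − 2 · |9 8; -3 5| = −2·(45 − (-24)) = -138
  + (-8) · |9 1; -3 -6| = (-8)·(-54 − (-3)) = 408
Sum: (-371) + (-138) + (408) = -101

The determinant is -101.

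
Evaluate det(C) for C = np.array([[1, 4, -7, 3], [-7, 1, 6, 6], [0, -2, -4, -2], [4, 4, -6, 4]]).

|C| = -624

Expand along row 3 (it has 1 zero):
  − (-2) · M_32   where M_32 = det([1 -7 3; -7 6 6; 4 -6 4]) = -250
  + (-4) · M_33   where M_33 = det([1 4 3; -7 1 6; 4 4 4]) = 92
  − (-2) · M_34   where M_34 = det([1 4 -7; -7 1 6; 4 4 -6]) = 122
det = (-1)·(-2)·(-250) + (+1)·(-4)·(92) + (-1)·(-2)·(122) = -624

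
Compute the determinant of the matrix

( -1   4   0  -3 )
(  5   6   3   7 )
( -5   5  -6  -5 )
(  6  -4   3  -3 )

-1551

Expand along row 1 (it has 1 zero):
  + (-1) · M_11   where M_11 = det([6 3 7; 5 -6 -5; -4 3 -3]) = 240
  − (4) · M_12   where M_12 = det([5 3 7; -5 -6 -5; 6 3 -3]) = 177
  − (-3) · M_14   where M_14 = det([5 6 3; -5 5 -6; 6 -4 3]) = -201
det = (+1)·(-1)·(240) + (-1)·(4)·(177) + (-1)·(-3)·(-201) = -1551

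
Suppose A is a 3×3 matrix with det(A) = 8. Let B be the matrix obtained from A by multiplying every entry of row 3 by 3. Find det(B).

Scaling one row by 3 multiplies the determinant by 3.
det(B) = (3)·(8) = 24

24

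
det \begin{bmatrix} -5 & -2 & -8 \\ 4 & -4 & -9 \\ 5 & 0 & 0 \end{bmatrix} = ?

Expand along row 3:
  + 5 · |-2 -8; -4 -9| = 5·(18 − 32) = -70

-70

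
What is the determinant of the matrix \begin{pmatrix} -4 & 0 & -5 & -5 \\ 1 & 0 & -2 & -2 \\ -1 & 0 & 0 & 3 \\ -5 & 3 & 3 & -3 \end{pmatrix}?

The determinant is 117.

Expand along column 2 (it has 3 zeros):
  + (3) · M_42   where M_42 = det([-4 -5 -5; 1 -2 -2; -1 0 3]) = 39
det = (+1)·(3)·(39) = 117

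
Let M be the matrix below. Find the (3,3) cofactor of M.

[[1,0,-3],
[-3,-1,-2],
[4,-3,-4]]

Delete row 3 and column 3; the remaining 2×2 submatrix is [1 0; -3 -1].
Its determinant is 1·(-1) − 0·(-3) = -1.
The cofactor carries sign (−1)^(3+3) = +1, so C_{3,3} = +(-1) = -1.

The cofactor is -1.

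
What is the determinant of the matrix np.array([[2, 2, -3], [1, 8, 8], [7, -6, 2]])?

422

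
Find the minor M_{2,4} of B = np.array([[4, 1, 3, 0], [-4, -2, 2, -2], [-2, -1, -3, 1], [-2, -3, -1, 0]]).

Delete row 2 and column 4; the remaining 3×3 submatrix is [4 1 3; -2 -1 -3; -2 -3 -1].
Its determinant is -16.

-16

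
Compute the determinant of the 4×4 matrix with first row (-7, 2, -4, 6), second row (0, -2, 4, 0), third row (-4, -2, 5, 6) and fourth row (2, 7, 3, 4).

Expand along row 2 (it has 2 zeros):
  + (-2) · M_22   where M_22 = det([-7 -4 6; -4 5 6; 2 3 4]) = -258
  − (4) · M_23   where M_23 = det([-7 2 6; -4 -2 6; 2 7 4]) = 262
det = (+1)·(-2)·(-258) + (-1)·(4)·(262) = -532

-532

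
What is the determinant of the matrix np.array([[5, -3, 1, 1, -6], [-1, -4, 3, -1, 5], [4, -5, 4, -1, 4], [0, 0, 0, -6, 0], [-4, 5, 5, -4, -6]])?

-8646

Expand along row 4 (it has 4 zeros):
  + (-6) · M_44   where M_44 = det([5 -3 1 -6; -1 -4 3 5; 4 -5 4 4; -4 5 5 -6]) = 1441
det = (+1)·(-6)·(1441) = -8646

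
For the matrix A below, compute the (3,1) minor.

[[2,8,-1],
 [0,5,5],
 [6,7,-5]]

45

Delete row 3 and column 1; the remaining 2×2 submatrix is [8 -1; 5 5].
Its determinant is 8·5 − (-1)·5 = 45.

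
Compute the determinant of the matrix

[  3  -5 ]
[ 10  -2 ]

The determinant is 44.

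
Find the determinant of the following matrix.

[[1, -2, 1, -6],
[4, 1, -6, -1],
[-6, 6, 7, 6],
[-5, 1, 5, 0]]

The determinant is -399.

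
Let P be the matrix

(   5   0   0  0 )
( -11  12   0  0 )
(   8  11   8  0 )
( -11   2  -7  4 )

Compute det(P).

P is lower triangular, so det(P) is the product of the diagonal entries:
det = (5) · (12) · (8) · (4) = 1920

1920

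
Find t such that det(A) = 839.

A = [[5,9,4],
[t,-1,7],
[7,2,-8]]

Expanding along the row containing t, det(A) is linear in t: det(A) = (80)·t + (439).
Set (80)·t + (439) = 839  ⇒  (80)·t = 400  ⇒  t = 5.

5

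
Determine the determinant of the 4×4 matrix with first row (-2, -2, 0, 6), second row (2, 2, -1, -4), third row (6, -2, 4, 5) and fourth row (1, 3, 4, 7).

412

Expand along row 1 (it has 1 zero):
  + (-2) · M_11   where M_11 = det([2 -1 -4; -2 4 5; 3 4 7]) = 67
  − (-2) · M_12   where M_12 = det([2 -1 -4; 6 4 5; 1 4 7]) = -27
  − (6) · M_14   where M_14 = det([2 2 -1; 6 -2 4; 1 3 4]) = -100
det = (+1)·(-2)·(67) + (-1)·(-2)·(-27) + (-1)·(6)·(-100) = 412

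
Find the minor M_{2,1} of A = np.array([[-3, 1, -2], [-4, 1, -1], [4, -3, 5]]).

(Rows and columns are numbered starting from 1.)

Delete row 2 and column 1; the remaining 2×2 submatrix is [1 -2; -3 5].
Its determinant is 1·5 − (-2)·(-3) = -1.

-1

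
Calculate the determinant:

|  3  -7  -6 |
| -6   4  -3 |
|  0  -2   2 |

-150

Expand along row 3:
  − (-2) · |3 -6; -6 -3| = −(-2)·(-9 − 36) = -90
  + 2 · |3 -7; -6 4| = 2·(12 − 42) = -60
Sum: (-90) + (-60) = -150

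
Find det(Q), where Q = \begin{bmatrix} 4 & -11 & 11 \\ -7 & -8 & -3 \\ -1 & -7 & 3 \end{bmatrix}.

Expand along column 1:
  + 4 · |-8 -3; -7 3| = 4·(-24 − 21) = -180
  − (-7) · |-11 11; -7 3| = −(-7)·(-33 − (-77)) = 308
  + (-1) · |-11 11; -8 -3| = (-1)·(33 − (-88)) = -121
Sum: (-180) + (308) + (-121) = 7

7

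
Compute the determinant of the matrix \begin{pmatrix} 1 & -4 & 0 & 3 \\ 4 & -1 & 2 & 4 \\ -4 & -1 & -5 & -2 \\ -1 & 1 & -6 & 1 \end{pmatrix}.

Expand along row 1 (it has 1 zero):
  + (1) · M_11   where M_11 = det([-1 2 4; -1 -5 -2; 1 -6 1]) = 59
  − (-4) · M_12   where M_12 = det([4 2 4; -4 -5 -2; -1 -6 1]) = 20
  − (3) · M_14   where M_14 = det([4 -1 2; -4 -1 -5; -1 1 -6]) = 53
det = (+1)·(1)·(59) + (-1)·(-4)·(20) + (-1)·(3)·(53) = -20

-20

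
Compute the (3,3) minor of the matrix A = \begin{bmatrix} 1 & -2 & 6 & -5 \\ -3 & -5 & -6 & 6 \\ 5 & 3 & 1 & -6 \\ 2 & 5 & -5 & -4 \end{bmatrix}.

Delete row 3 and column 3; the remaining 3×3 submatrix is [1 -2 -5; -3 -5 6; 2 5 -4].
Its determinant is 15.

The minor is 15.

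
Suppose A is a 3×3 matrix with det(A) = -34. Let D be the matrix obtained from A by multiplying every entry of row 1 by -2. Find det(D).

det(D) = 68

Scaling one row by -2 multiplies the determinant by -2.
det(D) = (-2)·(-34) = 68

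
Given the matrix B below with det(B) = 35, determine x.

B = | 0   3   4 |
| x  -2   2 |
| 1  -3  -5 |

Expanding along the column containing x, det(B) is linear in x: det(B) = (3)·x + (14).
Set (3)·x + (14) = 35  ⇒  (3)·x = 21  ⇒  x = 7.

x = 7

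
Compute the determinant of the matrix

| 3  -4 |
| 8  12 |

det = 3·12 − (-4)·8 = 36 − (-32) = 68

68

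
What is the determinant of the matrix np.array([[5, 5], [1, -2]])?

det = 5·(-2) − 5·1 = -10 − 5 = -15

The determinant is -15.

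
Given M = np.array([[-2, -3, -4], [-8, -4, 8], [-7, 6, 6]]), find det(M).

|M| = 472

Expand along row 1:
  + (-2) · |-4 8; 6 6| = (-2)·(-24 − 48) = 144
  − (-3) · |-8 8; -7 6| = −(-3)·(-48 − (-56)) = 24
  + (-4) · |-8 -4; -7 6| = (-4)·(-48 − 28) = 304
Sum: (144) + (24) + (304) = 472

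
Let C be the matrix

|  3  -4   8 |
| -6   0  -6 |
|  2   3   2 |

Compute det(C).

-90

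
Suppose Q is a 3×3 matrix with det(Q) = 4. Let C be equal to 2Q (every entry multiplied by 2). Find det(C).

The determinant is 32.

For a 3×3 matrix, det(2Q) = 2^3·det(Q) = 8·det(Q).
det(C) = (8)·(4) = 32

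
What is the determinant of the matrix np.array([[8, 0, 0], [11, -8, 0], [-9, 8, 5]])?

The determinant is -320.

The matrix is lower triangular, so the determinant is the product of the diagonal entries:
det = (8) · (-8) · (5) = -320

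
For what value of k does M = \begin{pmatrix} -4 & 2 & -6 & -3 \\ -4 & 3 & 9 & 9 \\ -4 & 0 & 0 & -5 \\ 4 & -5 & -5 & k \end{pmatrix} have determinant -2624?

k = 6

Expanding along the column containing k, det(M) is linear in k: det(M) = (-144)·k + (-1760).
Set (-144)·k + (-1760) = -2624  ⇒  (-144)·k = -864  ⇒  k = 6.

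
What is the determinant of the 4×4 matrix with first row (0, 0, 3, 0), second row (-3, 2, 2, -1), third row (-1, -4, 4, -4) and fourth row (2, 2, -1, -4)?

Expand along row 1 (it has 3 zeros):
  + (3) · M_13   where M_13 = det([-3 2 -1; -1 -4 -4; 2 2 -4]) = -102
det = (+1)·(3)·(-102) = -306

-306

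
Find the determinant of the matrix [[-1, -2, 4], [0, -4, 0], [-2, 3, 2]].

Expand along row 2:
  + (-4) · |-1 4; -2 2| = (-4)·(-2 − (-8)) = -24

-24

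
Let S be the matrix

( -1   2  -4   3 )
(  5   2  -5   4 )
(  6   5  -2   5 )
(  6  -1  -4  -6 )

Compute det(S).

Expand along row 1:
  + (-1) · M_11   where M_11 = det([2 -5 4; 5 -2 5; -1 -4 -6]) = -149
  − (2) · M_12   where M_12 = det([5 -5 4; 6 -2 5; 6 -4 -6]) = -218
  + (-4) · M_13   where M_13 = det([5 2 4; 6 5 5; 6 -1 -6]) = -137
  − (3) · M_14   where M_14 = det([5 2 -5; 6 5 -2; 6 -1 -4]) = 94
det = (+1)·(-1)·(-149) + (-1)·(2)·(-218) + (+1)·(-4)·(-137) + (-1)·(3)·(94) = 851

The determinant is 851.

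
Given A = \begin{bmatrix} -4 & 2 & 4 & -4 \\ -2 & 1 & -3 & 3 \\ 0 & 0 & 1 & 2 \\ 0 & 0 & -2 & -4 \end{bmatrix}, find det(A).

det(A) = 0

A is block upper-triangular with a 2×2 block and a 2×2 block on the diagonal, so its determinant equals the product of the determinants of the diagonal blocks.
det of the 2×2 block = 0
det of the 2×2 block = 0
det = (0)·(0) = 0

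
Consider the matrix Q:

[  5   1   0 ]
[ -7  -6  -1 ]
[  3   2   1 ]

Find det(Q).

Expand along column 3:
  − (-1) · |5 1; 3 2| = −(-1)·(10 − 3) = 7
  + 1 · |5 1; -7 -6| = 1·(-30 − (-7)) = -23
Sum: (7) + (-23) = -16

-16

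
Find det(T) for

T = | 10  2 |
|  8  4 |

det(T) = 10·4 − 2·8 = 40 − 16 = 24

24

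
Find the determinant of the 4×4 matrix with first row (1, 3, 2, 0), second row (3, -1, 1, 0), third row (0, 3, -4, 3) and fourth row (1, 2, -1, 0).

-75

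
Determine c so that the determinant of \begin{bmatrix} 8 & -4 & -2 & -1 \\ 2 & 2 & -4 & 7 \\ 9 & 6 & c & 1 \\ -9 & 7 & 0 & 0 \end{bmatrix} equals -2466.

c = 2

Expanding along the column containing c, det(B) is linear in c: det(B) = (-172)·c + (-2122).
Set (-172)·c + (-2122) = -2466  ⇒  (-172)·c = -344  ⇒  c = 2.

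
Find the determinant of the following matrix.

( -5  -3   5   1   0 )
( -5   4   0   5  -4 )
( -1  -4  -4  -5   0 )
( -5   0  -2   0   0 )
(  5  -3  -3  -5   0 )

The determinant is 96.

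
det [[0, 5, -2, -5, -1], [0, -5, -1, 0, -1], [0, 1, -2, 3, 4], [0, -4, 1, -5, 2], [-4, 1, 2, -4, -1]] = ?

Expand along column 1 (it has 4 zeros):
  + (-4) · M_51   where M_51 = det([5 -2 -5 -1; -5 -1 0 -1; 1 -2 3 4; -4 1 -5 2]) = -792
det = (+1)·(-4)·(-792) = 3168

3168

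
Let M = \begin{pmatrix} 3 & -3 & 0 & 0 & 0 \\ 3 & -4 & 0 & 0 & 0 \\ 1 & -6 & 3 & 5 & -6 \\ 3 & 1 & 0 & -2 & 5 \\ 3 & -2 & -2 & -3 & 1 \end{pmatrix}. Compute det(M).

-39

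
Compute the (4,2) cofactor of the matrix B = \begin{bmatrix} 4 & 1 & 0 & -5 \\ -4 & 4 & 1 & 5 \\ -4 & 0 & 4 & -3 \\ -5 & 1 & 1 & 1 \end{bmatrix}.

-32

Delete row 4 and column 2; the remaining 3×3 submatrix is [4 0 -5; -4 1 5; -4 4 -3].
Its determinant is -32.
The cofactor carries sign (−1)^(4+2) = +1, so C_{4,2} = +(-32) = -32.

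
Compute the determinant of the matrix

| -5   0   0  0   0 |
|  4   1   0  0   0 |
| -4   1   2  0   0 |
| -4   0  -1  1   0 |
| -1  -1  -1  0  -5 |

50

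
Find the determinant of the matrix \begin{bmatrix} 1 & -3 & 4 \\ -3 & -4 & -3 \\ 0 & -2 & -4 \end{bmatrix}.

70

Expand along row 3:
  − (-2) · |1 4; -3 -3| = −(-2)·(-3 − (-12)) = 18
  + (-4) · |1 -3; -3 -4| = (-4)·(-4 − 9) = 52
Sum: (18) + (52) = 70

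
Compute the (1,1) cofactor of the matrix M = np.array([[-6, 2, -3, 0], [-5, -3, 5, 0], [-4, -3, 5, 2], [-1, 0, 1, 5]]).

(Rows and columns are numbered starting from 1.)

6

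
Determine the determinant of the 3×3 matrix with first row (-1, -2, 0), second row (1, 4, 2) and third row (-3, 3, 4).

Expand along column 3:
  − 2 · |-1 -2; -3 3| = −2·(-3 − 6) = 18
  + 4 · |-1 -2; 1 4| = 4·(-4 − (-2)) = -8
Sum: (18) + (-8) = 10

10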